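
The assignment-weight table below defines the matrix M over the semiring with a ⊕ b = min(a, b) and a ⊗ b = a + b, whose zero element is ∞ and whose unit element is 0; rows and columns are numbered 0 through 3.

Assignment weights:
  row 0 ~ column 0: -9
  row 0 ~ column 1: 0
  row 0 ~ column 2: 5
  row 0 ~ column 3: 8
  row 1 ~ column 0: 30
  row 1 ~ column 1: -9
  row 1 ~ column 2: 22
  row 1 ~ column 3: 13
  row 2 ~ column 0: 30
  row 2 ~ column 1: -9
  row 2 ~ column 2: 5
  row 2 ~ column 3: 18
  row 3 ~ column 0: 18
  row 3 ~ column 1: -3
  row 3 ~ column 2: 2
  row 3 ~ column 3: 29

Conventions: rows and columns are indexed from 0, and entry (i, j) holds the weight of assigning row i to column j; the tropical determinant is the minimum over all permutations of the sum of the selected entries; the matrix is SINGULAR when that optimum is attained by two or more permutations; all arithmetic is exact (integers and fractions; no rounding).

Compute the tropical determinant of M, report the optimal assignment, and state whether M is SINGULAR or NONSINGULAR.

σ = (0, 1, 2, 3): (-9) + (-9) + 5 + 29 = 16
σ = (0, 1, 3, 2): (-9) + (-9) + 18 + 2 = 2
σ = (0, 2, 1, 3): (-9) + 22 + (-9) + 29 = 33
σ = (0, 2, 3, 1): (-9) + 22 + 18 + (-3) = 28
σ = (0, 3, 1, 2): (-9) + 13 + (-9) + 2 = -3
σ = (0, 3, 2, 1): (-9) + 13 + 5 + (-3) = 6
σ = (1, 0, 2, 3): 0 + 30 + 5 + 29 = 64
σ = (1, 0, 3, 2): 0 + 30 + 18 + 2 = 50
σ = (1, 2, 0, 3): 0 + 22 + 30 + 29 = 81
σ = (1, 2, 3, 0): 0 + 22 + 18 + 18 = 58
σ = (1, 3, 0, 2): 0 + 13 + 30 + 2 = 45
σ = (1, 3, 2, 0): 0 + 13 + 5 + 18 = 36
σ = (2, 0, 1, 3): 5 + 30 + (-9) + 29 = 55
σ = (2, 0, 3, 1): 5 + 30 + 18 + (-3) = 50
σ = (2, 1, 0, 3): 5 + (-9) + 30 + 29 = 55
σ = (2, 1, 3, 0): 5 + (-9) + 18 + 18 = 32
σ = (2, 3, 0, 1): 5 + 13 + 30 + (-3) = 45
σ = (2, 3, 1, 0): 5 + 13 + (-9) + 18 = 27
σ = (3, 0, 1, 2): 8 + 30 + (-9) + 2 = 31
σ = (3, 0, 2, 1): 8 + 30 + 5 + (-3) = 40
σ = (3, 1, 0, 2): 8 + (-9) + 30 + 2 = 31
σ = (3, 1, 2, 0): 8 + (-9) + 5 + 18 = 22
σ = (3, 2, 0, 1): 8 + 22 + 30 + (-3) = 57
σ = (3, 2, 1, 0): 8 + 22 + (-9) + 18 = 39
Optimal value attained by: σ = (0, 3, 1, 2).
Answer: det⊕(M) = -3; verdict: NONSINGULAR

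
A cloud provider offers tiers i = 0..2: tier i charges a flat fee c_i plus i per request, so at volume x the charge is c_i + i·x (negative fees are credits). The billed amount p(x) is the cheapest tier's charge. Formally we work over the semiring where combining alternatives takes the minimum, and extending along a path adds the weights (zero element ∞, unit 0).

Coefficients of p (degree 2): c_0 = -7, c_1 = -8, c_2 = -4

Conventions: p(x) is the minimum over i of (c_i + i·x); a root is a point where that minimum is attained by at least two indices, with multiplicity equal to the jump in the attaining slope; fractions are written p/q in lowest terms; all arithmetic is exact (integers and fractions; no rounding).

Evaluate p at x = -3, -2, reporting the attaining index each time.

p(-3) = min(-7+0·(-3)=-7, -8+1·(-3)=-11, -4+2·(-3)=-10) = -11 (attained by i=1)
p(-2) = min(-7+0·(-2)=-7, -8+1·(-2)=-10, -4+2·(-2)=-8) = -10 (attained by i=1)
Answer: p(-3) = -11; p(-2) = -10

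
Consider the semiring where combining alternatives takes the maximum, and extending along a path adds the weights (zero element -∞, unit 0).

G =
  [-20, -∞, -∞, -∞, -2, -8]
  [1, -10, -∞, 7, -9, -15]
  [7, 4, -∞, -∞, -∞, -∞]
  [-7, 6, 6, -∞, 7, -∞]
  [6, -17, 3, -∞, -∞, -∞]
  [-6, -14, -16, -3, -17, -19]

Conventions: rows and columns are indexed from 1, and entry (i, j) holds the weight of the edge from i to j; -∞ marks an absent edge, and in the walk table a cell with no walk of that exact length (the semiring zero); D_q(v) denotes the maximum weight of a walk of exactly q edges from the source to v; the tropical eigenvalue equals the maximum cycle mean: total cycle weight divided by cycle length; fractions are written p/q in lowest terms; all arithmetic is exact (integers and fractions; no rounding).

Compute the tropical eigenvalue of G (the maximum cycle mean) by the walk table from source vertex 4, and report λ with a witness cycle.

q=0: [-∞, -∞, -∞, 0, -∞, -∞]
q=1: [-7, 6, 6, -∞, 7, -∞]
q=2: [13, 10, 10, 13, -3, -9]
q=3: [17, 19, 19, 17, 20, 5]
q=4: [26, 23, 23, 26, 24, 9]
q=5: [30, 32, 32, 30, 33, 18]
q=6: [39, 36, 36, 39, 37, 22]
Optimal cycle mean attained by: cycle 2->4->2, total 7 + 6, length 2.
Answer: λ = 13/2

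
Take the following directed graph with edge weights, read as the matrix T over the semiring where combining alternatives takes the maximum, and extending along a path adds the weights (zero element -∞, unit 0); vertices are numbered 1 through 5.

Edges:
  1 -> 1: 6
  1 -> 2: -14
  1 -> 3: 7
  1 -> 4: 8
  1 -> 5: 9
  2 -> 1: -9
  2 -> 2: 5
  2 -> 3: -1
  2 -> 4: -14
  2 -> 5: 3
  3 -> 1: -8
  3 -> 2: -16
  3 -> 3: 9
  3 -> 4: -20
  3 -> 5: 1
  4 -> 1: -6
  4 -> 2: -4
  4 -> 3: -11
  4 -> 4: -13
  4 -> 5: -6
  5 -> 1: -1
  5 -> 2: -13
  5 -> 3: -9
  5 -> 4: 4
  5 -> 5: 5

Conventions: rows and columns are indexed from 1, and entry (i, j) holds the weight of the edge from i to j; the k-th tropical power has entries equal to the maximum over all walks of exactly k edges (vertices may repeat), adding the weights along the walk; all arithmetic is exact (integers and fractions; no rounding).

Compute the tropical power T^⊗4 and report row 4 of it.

T^⊗2:
  [12, 4, 16, 14, 15]
  [2, 10, 8, 7, 8]
  [1, -7, 18, 5, 10]
  [0, 1, 1, 2, 3]
  [5, 0, 6, 9, 10]
T^⊗3:
  [18, 10, 25, 20, 21]
  [8, 15, 17, 12, 13]
  [10, 2, 27, 14, 19]
  [6, 6, 10, 8, 9]
  [11, 5, 15, 14, 15]
T^⊗4:
  [24, 16, 34, 26, 27]
  [14, 20, 26, 17, 18]
  [19, 11, 36, 23, 28]
  [12, 11, 19, 14, 15]
  [17, 10, 24, 19, 20]
Answer: row 4 of T^⊗4 = [12, 11, 19, 14, 15]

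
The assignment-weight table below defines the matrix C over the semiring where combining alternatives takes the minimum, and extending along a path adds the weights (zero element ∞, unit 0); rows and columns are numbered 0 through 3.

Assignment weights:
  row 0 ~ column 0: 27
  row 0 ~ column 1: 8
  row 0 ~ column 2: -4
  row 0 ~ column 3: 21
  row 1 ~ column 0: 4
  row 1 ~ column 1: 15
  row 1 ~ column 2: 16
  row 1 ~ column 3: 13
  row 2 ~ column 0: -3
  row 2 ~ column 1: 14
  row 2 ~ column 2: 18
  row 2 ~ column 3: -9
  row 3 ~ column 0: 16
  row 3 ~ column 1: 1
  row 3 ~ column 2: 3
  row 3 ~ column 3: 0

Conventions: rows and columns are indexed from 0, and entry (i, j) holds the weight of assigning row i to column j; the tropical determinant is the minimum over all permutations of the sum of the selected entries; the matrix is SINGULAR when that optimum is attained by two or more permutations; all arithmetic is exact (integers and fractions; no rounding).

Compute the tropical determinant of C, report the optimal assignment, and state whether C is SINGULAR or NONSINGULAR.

σ = (0, 1, 2, 3): 27 + 15 + 18 + 0 = 60
σ = (0, 1, 3, 2): 27 + 15 + (-9) + 3 = 36
σ = (0, 2, 1, 3): 27 + 16 + 14 + 0 = 57
σ = (0, 2, 3, 1): 27 + 16 + (-9) + 1 = 35
σ = (0, 3, 1, 2): 27 + 13 + 14 + 3 = 57
σ = (0, 3, 2, 1): 27 + 13 + 18 + 1 = 59
σ = (1, 0, 2, 3): 8 + 4 + 18 + 0 = 30
σ = (1, 0, 3, 2): 8 + 4 + (-9) + 3 = 6
σ = (1, 2, 0, 3): 8 + 16 + (-3) + 0 = 21
σ = (1, 2, 3, 0): 8 + 16 + (-9) + 16 = 31
σ = (1, 3, 0, 2): 8 + 13 + (-3) + 3 = 21
σ = (1, 3, 2, 0): 8 + 13 + 18 + 16 = 55
σ = (2, 0, 1, 3): (-4) + 4 + 14 + 0 = 14
σ = (2, 0, 3, 1): (-4) + 4 + (-9) + 1 = -8
σ = (2, 1, 0, 3): (-4) + 15 + (-3) + 0 = 8
σ = (2, 1, 3, 0): (-4) + 15 + (-9) + 16 = 18
σ = (2, 3, 0, 1): (-4) + 13 + (-3) + 1 = 7
σ = (2, 3, 1, 0): (-4) + 13 + 14 + 16 = 39
σ = (3, 0, 1, 2): 21 + 4 + 14 + 3 = 42
σ = (3, 0, 2, 1): 21 + 4 + 18 + 1 = 44
σ = (3, 1, 0, 2): 21 + 15 + (-3) + 3 = 36
σ = (3, 1, 2, 0): 21 + 15 + 18 + 16 = 70
σ = (3, 2, 0, 1): 21 + 16 + (-3) + 1 = 35
σ = (3, 2, 1, 0): 21 + 16 + 14 + 16 = 67
Optimal value attained by: σ = (2, 0, 3, 1).
Answer: det⊕(C) = -8; verdict: NONSINGULAR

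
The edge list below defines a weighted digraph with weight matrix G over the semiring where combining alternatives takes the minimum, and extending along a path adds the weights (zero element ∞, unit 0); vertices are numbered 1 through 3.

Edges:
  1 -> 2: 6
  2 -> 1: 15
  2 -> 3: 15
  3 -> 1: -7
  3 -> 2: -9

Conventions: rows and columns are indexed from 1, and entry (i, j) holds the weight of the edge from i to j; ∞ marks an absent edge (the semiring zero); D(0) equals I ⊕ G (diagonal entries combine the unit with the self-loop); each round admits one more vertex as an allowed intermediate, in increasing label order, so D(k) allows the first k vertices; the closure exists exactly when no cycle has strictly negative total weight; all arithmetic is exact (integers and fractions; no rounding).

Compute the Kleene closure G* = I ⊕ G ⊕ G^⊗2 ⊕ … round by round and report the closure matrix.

D(0):
  [0, 6, ∞]
  [15, 0, 15]
  [-7, -9, 0]
D(1):
  [0, 6, ∞]
  [15, 0, 15]
  [-7, -9, 0]
D(2):
  [0, 6, 21]
  [15, 0, 15]
  [-7, -9, 0]
D(3):
  [0, 6, 21]
  [8, 0, 15]
  [-7, -9, 0]
Answer: G* = [[0, 6, 21], [8, 0, 15], [-7, -9, 0]]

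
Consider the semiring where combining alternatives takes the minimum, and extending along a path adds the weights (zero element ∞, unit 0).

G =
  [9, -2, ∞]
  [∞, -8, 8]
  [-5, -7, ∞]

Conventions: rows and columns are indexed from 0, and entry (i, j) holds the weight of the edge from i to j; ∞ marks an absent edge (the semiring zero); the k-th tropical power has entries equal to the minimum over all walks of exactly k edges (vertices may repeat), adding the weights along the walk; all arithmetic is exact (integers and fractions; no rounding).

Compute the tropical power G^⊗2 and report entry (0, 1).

G^⊗2:
  [18, -10, 6]
  [3, -16, 0]
  [4, -15, 1]
Key observation: the optimum is the walk 0->1->1, with weight (-2) + (-8) = -10.
Optimal value attained by: walk 0->1->1.
Answer: (G^⊗2)[0][1] = -10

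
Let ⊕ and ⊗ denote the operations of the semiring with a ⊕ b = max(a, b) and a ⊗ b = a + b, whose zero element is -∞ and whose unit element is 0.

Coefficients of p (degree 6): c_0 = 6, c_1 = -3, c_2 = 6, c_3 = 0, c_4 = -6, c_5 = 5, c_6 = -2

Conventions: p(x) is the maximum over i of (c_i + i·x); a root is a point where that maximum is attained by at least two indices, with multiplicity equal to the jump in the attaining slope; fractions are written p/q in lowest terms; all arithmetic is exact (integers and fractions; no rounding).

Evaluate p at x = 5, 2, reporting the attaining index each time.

p(5) = max(6+0·5=6, -3+1·5=2, 6+2·5=16, 0+3·5=15, -6+4·5=14, 5+5·5=30, -2+6·5=28) = 30 (attained by i=5)
p(2) = max(6+0·2=6, -3+1·2=-1, 6+2·2=10, 0+3·2=6, -6+4·2=2, 5+5·2=15, -2+6·2=10) = 15 (attained by i=5)
Answer: p(5) = 30; p(2) = 15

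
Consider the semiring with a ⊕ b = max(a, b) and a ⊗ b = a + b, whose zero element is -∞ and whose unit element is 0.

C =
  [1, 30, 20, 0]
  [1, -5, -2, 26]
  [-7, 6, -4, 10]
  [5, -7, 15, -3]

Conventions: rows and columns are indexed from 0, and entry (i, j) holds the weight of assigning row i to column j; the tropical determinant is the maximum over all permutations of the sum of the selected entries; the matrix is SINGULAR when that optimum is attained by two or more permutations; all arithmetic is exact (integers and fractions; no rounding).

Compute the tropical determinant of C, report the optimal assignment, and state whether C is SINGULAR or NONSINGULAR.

σ = (0, 1, 2, 3): 1 + (-5) + (-4) + (-3) = -11
σ = (0, 1, 3, 2): 1 + (-5) + 10 + 15 = 21
σ = (0, 2, 1, 3): 1 + (-2) + 6 + (-3) = 2
σ = (0, 2, 3, 1): 1 + (-2) + 10 + (-7) = 2
σ = (0, 3, 1, 2): 1 + 26 + 6 + 15 = 48
σ = (0, 3, 2, 1): 1 + 26 + (-4) + (-7) = 16
σ = (1, 0, 2, 3): 30 + 1 + (-4) + (-3) = 24
σ = (1, 0, 3, 2): 30 + 1 + 10 + 15 = 56
σ = (1, 2, 0, 3): 30 + (-2) + (-7) + (-3) = 18
σ = (1, 2, 3, 0): 30 + (-2) + 10 + 5 = 43
σ = (1, 3, 0, 2): 30 + 26 + (-7) + 15 = 64
σ = (1, 3, 2, 0): 30 + 26 + (-4) + 5 = 57
σ = (2, 0, 1, 3): 20 + 1 + 6 + (-3) = 24
σ = (2, 0, 3, 1): 20 + 1 + 10 + (-7) = 24
σ = (2, 1, 0, 3): 20 + (-5) + (-7) + (-3) = 5
σ = (2, 1, 3, 0): 20 + (-5) + 10 + 5 = 30
σ = (2, 3, 0, 1): 20 + 26 + (-7) + (-7) = 32
σ = (2, 3, 1, 0): 20 + 26 + 6 + 5 = 57
σ = (3, 0, 1, 2): 0 + 1 + 6 + 15 = 22
σ = (3, 0, 2, 1): 0 + 1 + (-4) + (-7) = -10
σ = (3, 1, 0, 2): 0 + (-5) + (-7) + 15 = 3
σ = (3, 1, 2, 0): 0 + (-5) + (-4) + 5 = -4
σ = (3, 2, 0, 1): 0 + (-2) + (-7) + (-7) = -16
σ = (3, 2, 1, 0): 0 + (-2) + 6 + 5 = 9
Optimal value attained by: σ = (1, 3, 0, 2).
Answer: det⊕(C) = 64; verdict: NONSINGULAR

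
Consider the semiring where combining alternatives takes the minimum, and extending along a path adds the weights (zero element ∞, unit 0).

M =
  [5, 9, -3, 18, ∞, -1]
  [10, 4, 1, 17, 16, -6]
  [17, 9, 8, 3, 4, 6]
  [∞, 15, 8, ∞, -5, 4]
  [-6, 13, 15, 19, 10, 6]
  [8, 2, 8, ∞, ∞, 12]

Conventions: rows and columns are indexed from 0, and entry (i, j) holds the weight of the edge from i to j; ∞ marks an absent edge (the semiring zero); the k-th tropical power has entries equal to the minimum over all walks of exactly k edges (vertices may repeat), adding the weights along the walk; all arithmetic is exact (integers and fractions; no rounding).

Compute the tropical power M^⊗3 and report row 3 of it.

M^⊗2:
  [7, 1, 2, 0, 1, 3]
  [2, -4, 2, 4, 5, -2]
  [-2, 8, 10, 11, -2, 3]
  [-11, 6, 10, 11, 5, 1]
  [-1, 3, -9, 12, 14, -7]
  [12, 6, 3, 11, 12, -4]
M^⊗3:
  [-5, 5, 2, 5, -5, -5]
  [-1, 0, -3, 5, -1, -10]
  [-8, 5, -5, 13, 6, -3]
  [-6, -2, -14, 7, 6, -12]
  [1, -5, -4, -6, -5, -3]
  [4, -2, 4, 6, 6, 0]
Answer: row 3 of M^⊗3 = [-6, -2, -14, 7, 6, -12]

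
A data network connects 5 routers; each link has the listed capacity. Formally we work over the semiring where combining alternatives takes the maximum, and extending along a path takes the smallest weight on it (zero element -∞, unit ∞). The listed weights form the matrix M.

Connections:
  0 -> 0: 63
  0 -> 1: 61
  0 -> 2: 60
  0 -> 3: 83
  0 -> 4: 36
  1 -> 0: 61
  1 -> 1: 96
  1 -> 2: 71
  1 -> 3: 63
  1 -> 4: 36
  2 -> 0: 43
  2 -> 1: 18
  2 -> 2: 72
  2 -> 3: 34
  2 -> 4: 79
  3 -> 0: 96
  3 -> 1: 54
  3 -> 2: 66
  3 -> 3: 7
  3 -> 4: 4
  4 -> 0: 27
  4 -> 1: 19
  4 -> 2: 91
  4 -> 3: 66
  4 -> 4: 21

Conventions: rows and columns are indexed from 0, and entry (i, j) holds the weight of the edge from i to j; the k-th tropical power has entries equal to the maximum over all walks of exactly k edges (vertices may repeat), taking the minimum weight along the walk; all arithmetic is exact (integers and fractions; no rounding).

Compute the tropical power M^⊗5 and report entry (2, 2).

M^⊗2:
  [83, 61, 66, 63, 60]
  [63, 96, 71, 63, 71]
  [43, 43, 79, 66, 72]
  [63, 61, 66, 83, 66]
  [66, 54, 72, 34, 79]
M^⊗3:
  [63, 61, 66, 83, 66]
  [63, 96, 71, 66, 71]
  [66, 54, 72, 66, 79]
  [83, 61, 66, 66, 66]
  [63, 61, 79, 66, 72]
M^⊗4:
  [83, 61, 66, 66, 66]
  [66, 96, 71, 66, 71]
  [66, 61, 79, 66, 72]
  [66, 61, 66, 83, 66]
  [66, 61, 72, 66, 79]
M^⊗5:
  [66, 61, 66, 83, 66]
  [66, 96, 71, 66, 71]
  [66, 61, 72, 66, 79]
  [83, 61, 66, 66, 66]
  [66, 61, 79, 66, 72]
Key observation: the optimum is the walk 2->2->4->2->4->2, with weight 72 min 79 min 91 min 79 min 91 = 72.
Optimal value attained by: walk 2->2->4->2->4->2.
Answer: (M^⊗5)[2][2] = 72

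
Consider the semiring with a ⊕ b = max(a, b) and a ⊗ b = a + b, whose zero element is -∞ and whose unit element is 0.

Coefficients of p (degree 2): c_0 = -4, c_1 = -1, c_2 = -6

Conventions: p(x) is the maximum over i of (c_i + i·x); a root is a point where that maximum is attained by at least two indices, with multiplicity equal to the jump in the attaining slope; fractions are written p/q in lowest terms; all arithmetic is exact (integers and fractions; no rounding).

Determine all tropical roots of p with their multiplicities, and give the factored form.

hull edge (i=0, c=-4) to (i=1, c=-1): slope 3, span 1
hull edge (i=1, c=-1) to (i=2, c=-6): slope -5, span 1
Factored form: p(x) = -6 ⊗ (x ⊕ (-3)) ⊗ (x ⊕ 5)
Answer: roots = -3 (mult 1), 5 (mult 1)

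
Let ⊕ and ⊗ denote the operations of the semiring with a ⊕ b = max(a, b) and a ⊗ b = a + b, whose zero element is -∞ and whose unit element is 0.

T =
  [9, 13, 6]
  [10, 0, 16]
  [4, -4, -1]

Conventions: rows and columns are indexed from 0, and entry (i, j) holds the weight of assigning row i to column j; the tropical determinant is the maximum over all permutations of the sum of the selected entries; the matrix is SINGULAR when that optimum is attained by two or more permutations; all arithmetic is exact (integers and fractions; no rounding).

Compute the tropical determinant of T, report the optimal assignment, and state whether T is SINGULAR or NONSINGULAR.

σ = (0, 1, 2): 9 + 0 + (-1) = 8
σ = (0, 2, 1): 9 + 16 + (-4) = 21
σ = (1, 0, 2): 13 + 10 + (-1) = 22
σ = (1, 2, 0): 13 + 16 + 4 = 33
σ = (2, 0, 1): 6 + 10 + (-4) = 12
σ = (2, 1, 0): 6 + 0 + 4 = 10
Optimal value attained by: σ = (1, 2, 0).
Answer: det⊕(T) = 33; verdict: NONSINGULAR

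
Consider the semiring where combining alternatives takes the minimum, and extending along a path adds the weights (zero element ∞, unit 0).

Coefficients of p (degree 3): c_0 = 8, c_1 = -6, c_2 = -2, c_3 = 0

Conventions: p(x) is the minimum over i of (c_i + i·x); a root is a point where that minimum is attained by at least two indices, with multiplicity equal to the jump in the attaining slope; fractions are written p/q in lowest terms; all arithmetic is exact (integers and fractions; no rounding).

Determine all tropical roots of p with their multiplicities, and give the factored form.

hull edge (i=0, c=8) to (i=1, c=-6): slope -14, span 1
hull edge (i=1, c=-6) to (i=3, c=0): slope 3, span 2
Factored form: p(x) = 0 ⊗ (x ⊕ (-3)) ⊗ (x ⊕ (-3)) ⊗ (x ⊕ 14)
Answer: roots = -3 (mult 2), 14 (mult 1)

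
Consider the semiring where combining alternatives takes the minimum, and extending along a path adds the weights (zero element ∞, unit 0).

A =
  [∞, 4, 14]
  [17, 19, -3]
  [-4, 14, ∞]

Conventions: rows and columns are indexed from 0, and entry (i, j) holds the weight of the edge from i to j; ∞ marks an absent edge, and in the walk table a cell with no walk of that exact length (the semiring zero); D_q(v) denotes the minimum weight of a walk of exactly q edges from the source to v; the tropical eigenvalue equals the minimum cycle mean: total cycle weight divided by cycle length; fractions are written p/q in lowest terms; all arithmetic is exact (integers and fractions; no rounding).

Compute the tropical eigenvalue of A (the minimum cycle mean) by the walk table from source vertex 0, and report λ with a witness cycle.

q=0: [0, ∞, ∞]
q=1: [∞, 4, 14]
q=2: [10, 23, 1]
q=3: [-3, 14, 20]
Optimal cycle mean attained by: cycle 0->1->2->0, total 4 + (-3) + (-4), length 3.
Answer: λ = -1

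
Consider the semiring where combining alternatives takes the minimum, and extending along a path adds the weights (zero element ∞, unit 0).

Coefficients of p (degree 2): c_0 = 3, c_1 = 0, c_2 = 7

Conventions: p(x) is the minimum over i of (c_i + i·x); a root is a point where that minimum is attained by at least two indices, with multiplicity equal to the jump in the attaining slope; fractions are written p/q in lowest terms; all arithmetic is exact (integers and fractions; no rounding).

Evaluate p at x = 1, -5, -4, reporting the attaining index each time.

p(1) = min(3+0·1=3, 0+1·1=1, 7+2·1=9) = 1 (attained by i=1)
p(-5) = min(3+0·(-5)=3, 0+1·(-5)=-5, 7+2·(-5)=-3) = -5 (attained by i=1)
p(-4) = min(3+0·(-4)=3, 0+1·(-4)=-4, 7+2·(-4)=-1) = -4 (attained by i=1)
Answer: p(1) = 1; p(-5) = -5; p(-4) = -4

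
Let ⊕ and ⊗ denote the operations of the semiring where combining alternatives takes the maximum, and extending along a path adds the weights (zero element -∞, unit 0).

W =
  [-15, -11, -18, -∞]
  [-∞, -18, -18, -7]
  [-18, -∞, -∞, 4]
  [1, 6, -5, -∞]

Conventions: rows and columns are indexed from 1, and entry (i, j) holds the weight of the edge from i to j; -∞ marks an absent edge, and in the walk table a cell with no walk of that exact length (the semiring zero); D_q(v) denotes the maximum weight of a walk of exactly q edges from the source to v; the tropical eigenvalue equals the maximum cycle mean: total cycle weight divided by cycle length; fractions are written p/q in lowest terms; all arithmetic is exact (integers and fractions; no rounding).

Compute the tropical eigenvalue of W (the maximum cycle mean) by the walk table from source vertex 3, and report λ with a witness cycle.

q=0: [-∞, -∞, 0, -∞]
q=1: [-18, -∞, -∞, 4]
q=2: [5, 10, -1, -∞]
q=3: [-10, -6, -8, 3]
q=4: [4, 9, -2, -4]
Optimal cycle mean attained by: cycle 2->4->2, total (-7) + 6, length 2.
Answer: λ = -1/2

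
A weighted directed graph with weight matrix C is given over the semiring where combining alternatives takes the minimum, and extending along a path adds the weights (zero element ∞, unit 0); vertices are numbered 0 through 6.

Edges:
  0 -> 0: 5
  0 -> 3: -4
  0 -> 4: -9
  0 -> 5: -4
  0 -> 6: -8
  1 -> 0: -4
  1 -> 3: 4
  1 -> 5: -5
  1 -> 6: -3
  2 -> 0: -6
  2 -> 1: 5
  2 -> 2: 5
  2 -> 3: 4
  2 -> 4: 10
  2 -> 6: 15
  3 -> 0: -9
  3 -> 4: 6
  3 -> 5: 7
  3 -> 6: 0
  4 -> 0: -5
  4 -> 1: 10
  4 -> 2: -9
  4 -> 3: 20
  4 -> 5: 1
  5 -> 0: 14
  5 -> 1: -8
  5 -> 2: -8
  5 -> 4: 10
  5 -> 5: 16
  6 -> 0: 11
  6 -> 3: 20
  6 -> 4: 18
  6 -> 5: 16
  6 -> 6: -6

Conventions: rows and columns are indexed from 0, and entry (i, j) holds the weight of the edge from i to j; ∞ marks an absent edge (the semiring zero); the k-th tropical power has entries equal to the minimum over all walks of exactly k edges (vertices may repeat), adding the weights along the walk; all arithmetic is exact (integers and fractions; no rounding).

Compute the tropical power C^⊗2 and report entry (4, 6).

C^⊗2:
  [-14, -12, -18, 1, -4, -8, -14]
  [-5, -13, -13, -8, -13, -8, -12]
  [-5, 10, 1, -10, -15, -10, -14]
  [-4, -1, -3, -13, -18, -13, -17]
  [-15, -7, -7, -9, -14, -9, -13]
  [-14, -3, -3, -4, 2, -13, -11]
  [5, 8, 8, 7, 2, 7, -12]
Key observation: the optimum is the walk 4->0->6, with weight (-5) + (-8) = -13.
Optimal value attained by: walk 4->0->6.
Answer: (C^⊗2)[4][6] = -13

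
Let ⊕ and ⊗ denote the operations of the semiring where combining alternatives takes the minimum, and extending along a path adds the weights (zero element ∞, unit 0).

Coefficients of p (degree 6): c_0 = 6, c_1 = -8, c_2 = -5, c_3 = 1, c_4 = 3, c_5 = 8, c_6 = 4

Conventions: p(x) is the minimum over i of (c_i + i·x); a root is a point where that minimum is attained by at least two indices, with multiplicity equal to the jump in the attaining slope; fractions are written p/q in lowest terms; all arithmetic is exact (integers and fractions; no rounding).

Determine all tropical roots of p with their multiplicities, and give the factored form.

hull edge (i=0, c=6) to (i=1, c=-8): slope -14, span 1
hull edge (i=1, c=-8) to (i=6, c=4): slope 12/5, span 5
Factored form: p(x) = 4 ⊗ (x ⊕ (-12/5)) ⊗ (x ⊕ (-12/5)) ⊗ (x ⊕ (-12/5)) ⊗ (x ⊕ (-12/5)) ⊗ (x ⊕ (-12/5)) ⊗ (x ⊕ 14)
Answer: roots = -12/5 (mult 5), 14 (mult 1)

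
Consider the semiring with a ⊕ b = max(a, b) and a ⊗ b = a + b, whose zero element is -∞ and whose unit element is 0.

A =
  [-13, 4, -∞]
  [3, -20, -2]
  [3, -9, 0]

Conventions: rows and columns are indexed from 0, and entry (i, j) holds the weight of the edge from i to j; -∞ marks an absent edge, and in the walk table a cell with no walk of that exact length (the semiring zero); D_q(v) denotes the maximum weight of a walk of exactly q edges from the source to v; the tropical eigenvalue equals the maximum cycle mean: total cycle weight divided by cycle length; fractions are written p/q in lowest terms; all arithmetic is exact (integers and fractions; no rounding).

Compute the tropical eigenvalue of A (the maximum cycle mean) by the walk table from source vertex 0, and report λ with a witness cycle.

q=0: [0, -∞, -∞]
q=1: [-13, 4, -∞]
q=2: [7, -9, 2]
q=3: [5, 11, 2]
Optimal cycle mean attained by: cycle 0->1->0, total 4 + 3, length 2.
Answer: λ = 7/2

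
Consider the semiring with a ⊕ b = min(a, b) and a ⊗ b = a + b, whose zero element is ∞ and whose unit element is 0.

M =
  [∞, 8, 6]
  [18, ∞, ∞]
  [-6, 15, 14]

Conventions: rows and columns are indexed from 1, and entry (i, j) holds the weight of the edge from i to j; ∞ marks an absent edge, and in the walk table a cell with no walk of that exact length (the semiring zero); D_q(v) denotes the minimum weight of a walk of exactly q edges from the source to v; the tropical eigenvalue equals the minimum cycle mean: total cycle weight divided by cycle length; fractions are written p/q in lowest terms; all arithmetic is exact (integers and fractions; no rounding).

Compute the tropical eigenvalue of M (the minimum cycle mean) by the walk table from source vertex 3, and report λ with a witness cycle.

q=0: [∞, ∞, 0]
q=1: [-6, 15, 14]
q=2: [8, 2, 0]
q=3: [-6, 15, 14]
Optimal cycle mean attained by: cycle 1->3->1, total 6 + (-6), length 2.
Answer: λ = 0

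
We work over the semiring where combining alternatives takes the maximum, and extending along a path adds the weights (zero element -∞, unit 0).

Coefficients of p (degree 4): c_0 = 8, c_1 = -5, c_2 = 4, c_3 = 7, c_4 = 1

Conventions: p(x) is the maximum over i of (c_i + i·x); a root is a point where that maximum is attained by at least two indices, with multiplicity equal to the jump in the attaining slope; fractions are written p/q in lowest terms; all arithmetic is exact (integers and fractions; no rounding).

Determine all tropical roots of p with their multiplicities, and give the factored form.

hull edge (i=0, c=8) to (i=3, c=7): slope -1/3, span 3
hull edge (i=3, c=7) to (i=4, c=1): slope -6, span 1
Factored form: p(x) = 1 ⊗ (x ⊕ 1/3) ⊗ (x ⊕ 1/3) ⊗ (x ⊕ 1/3) ⊗ (x ⊕ 6)
Answer: roots = 1/3 (mult 3), 6 (mult 1)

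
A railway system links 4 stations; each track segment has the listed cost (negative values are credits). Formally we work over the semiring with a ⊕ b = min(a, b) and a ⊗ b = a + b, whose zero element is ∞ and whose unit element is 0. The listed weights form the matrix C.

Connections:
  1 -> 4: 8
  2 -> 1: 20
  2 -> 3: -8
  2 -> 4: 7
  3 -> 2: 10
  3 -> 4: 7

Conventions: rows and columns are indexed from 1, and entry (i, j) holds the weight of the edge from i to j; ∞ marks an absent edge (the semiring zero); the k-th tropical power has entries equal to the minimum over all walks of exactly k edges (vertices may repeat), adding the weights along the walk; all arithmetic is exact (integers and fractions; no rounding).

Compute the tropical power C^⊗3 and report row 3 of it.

C^⊗2:
  [∞, ∞, ∞, ∞]
  [∞, 2, ∞, -1]
  [30, ∞, 2, 17]
  [∞, ∞, ∞, ∞]
C^⊗3:
  [∞, ∞, ∞, ∞]
  [22, ∞, -6, 9]
  [∞, 12, ∞, 9]
  [∞, ∞, ∞, ∞]
Answer: row 3 of C^⊗3 = [∞, 12, ∞, 9]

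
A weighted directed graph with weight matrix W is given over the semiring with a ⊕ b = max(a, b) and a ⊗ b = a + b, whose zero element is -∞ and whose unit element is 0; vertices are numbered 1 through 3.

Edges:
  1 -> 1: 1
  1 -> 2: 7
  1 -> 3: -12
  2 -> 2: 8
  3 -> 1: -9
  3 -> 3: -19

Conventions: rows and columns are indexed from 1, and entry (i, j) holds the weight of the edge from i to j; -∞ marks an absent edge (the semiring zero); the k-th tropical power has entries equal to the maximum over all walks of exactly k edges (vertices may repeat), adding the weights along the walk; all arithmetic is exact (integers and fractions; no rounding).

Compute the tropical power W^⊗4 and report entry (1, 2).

W^⊗2:
  [2, 15, -11]
  [-∞, 16, -∞]
  [-8, -2, -21]
W^⊗3:
  [3, 23, -10]
  [-∞, 24, -∞]
  [-7, 6, -20]
W^⊗4:
  [4, 31, -9]
  [-∞, 32, -∞]
  [-6, 14, -19]
Key observation: the optimum is the walk 1->2->2->2->2, with weight 7 + 8 + 8 + 8 = 31.
Optimal value attained by: walk 1->2->2->2->2.
Answer: (W^⊗4)[1][2] = 31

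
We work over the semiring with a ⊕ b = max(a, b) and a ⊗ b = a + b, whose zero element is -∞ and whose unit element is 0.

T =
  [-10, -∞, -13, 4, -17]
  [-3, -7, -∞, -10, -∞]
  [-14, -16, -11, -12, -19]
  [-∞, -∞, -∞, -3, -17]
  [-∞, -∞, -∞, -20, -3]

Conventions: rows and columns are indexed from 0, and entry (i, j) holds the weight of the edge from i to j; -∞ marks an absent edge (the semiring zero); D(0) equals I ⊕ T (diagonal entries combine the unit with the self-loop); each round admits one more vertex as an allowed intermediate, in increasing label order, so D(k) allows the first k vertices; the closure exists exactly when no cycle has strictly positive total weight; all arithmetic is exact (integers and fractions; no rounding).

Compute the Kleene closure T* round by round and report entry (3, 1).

D(0):
  [0, -∞, -13, 4, -17]
  [-3, 0, -∞, -10, -∞]
  [-14, -16, 0, -12, -19]
  [-∞, -∞, -∞, 0, -17]
  [-∞, -∞, -∞, -20, 0]
D(1):
  [0, -∞, -13, 4, -17]
  [-3, 0, -16, 1, -20]
  [-14, -16, 0, -10, -19]
  [-∞, -∞, -∞, 0, -17]
  [-∞, -∞, -∞, -20, 0]
D(2):
  [0, -∞, -13, 4, -17]
  [-3, 0, -16, 1, -20]
  [-14, -16, 0, -10, -19]
  [-∞, -∞, -∞, 0, -17]
  [-∞, -∞, -∞, -20, 0]
D(3):
  [0, -29, -13, 4, -17]
  [-3, 0, -16, 1, -20]
  [-14, -16, 0, -10, -19]
  [-∞, -∞, -∞, 0, -17]
  [-∞, -∞, -∞, -20, 0]
D(4):
  [0, -29, -13, 4, -13]
  [-3, 0, -16, 1, -16]
  [-14, -16, 0, -10, -19]
  [-∞, -∞, -∞, 0, -17]
  [-∞, -∞, -∞, -20, 0]
D(5):
  [0, -29, -13, 4, -13]
  [-3, 0, -16, 1, -16]
  [-14, -16, 0, -10, -19]
  [-∞, -∞, -∞, 0, -17]
  [-∞, -∞, -∞, -20, 0]
Answer: T*[3][1] = -∞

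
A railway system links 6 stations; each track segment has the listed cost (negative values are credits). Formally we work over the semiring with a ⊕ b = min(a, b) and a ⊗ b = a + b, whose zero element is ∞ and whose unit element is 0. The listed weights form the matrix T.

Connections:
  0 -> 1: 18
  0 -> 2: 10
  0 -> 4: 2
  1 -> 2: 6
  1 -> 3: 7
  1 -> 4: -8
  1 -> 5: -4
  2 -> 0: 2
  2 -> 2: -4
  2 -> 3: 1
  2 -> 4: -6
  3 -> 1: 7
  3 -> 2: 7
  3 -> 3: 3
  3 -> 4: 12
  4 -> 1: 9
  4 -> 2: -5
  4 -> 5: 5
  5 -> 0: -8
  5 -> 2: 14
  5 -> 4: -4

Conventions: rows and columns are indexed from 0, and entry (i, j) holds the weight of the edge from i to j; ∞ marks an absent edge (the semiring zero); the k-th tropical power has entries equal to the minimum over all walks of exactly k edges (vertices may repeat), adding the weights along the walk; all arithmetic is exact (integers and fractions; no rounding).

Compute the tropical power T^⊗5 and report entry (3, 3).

T^⊗2:
  [12, 11, -3, 11, 4, 7]
  [-12, 1, -13, 7, -8, -3]
  [-2, 3, -11, -3, -10, -1]
  [9, 10, 3, 6, -1, 3]
  [-3, ∞, -9, -4, -11, 5]
  [16, 5, -9, 15, -6, 1]
T^⊗3:
  [-1, 13, -7, -2, -9, 7]
  [-11, 1, -17, -12, -19, -3]
  [-9, -1, -15, -10, -17, -5]
  [-5, 8, -6, 4, -3, 4]
  [-7, -2, -16, -8, -15, -6]
  [-7, 3, -13, -8, -15, -1]
T^⊗4:
  [-5, 0, -14, -6, -13, -4]
  [-15, -10, -24, -16, -23, -14]
  [-13, -8, -22, -14, -21, -12]
  [-4, 6, -10, -5, -12, 2]
  [-14, -6, -20, -15, -22, -10]
  [-11, -6, -20, -12, -19, -10]
T^⊗5:
  [-12, -4, -18, -13, -20, -8]
  [-22, -14, -28, -23, -30, -18]
  [-20, -12, -26, -21, -28, -16]
  [-8, -3, -17, -9, -16, -7]
  [-18, -13, -27, -19, -26, -17]
  [-18, -10, -24, -19, -26, -14]
Key observation: the optimum is the walk 3->1->4->2->2->3, with weight 7 + (-8) + (-5) + (-4) + 1 = -9.
Optimal value attained by: walk 3->1->4->2->2->3.
Answer: (T^⊗5)[3][3] = -9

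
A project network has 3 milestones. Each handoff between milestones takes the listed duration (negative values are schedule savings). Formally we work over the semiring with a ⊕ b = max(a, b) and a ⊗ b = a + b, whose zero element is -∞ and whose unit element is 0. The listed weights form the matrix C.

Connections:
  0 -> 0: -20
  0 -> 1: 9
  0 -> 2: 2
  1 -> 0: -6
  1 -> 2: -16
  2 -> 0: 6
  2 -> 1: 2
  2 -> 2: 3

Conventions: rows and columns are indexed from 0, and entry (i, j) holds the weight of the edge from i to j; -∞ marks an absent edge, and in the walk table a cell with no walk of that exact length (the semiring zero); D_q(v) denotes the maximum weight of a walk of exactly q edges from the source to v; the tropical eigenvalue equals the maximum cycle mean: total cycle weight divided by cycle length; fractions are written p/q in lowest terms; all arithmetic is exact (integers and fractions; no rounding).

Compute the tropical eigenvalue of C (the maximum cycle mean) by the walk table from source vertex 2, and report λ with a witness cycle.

q=0: [-∞, -∞, 0]
q=1: [6, 2, 3]
q=2: [9, 15, 8]
q=3: [14, 18, 11]
Optimal cycle mean attained by: cycle 0->2->0, total 2 + 6, length 2.
Answer: λ = 4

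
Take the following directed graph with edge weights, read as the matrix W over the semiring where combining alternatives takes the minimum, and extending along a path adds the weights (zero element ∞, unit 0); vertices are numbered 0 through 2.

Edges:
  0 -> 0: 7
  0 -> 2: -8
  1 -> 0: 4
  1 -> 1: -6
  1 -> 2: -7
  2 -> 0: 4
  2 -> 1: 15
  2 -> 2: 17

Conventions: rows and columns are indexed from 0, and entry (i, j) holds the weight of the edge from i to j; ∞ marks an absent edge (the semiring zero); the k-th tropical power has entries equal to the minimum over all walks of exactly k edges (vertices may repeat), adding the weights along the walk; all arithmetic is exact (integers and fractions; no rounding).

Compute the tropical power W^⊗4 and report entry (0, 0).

W^⊗2:
  [-4, 7, -1]
  [-3, -12, -13]
  [11, 9, -4]
W^⊗3:
  [3, 1, -12]
  [-9, -18, -19]
  [0, 3, 2]
W^⊗4:
  [-8, -5, -6]
  [-15, -24, -25]
  [6, -3, -8]
Key observation: the optimum is the walk 0->2->0->2->0, with weight (-8) + 4 + (-8) + 4 = -8.
Optimal value attained by: walk 0->2->0->2->0.
Answer: (W^⊗4)[0][0] = -8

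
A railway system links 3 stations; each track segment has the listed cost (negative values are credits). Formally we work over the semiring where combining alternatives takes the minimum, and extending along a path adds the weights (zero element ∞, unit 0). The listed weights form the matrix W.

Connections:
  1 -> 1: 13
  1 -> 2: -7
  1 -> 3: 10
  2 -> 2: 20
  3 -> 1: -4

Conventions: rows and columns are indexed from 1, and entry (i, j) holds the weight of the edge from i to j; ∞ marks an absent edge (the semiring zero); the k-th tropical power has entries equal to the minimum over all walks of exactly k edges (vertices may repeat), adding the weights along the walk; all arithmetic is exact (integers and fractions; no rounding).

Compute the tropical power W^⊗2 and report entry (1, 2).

W^⊗2:
  [6, 6, 23]
  [∞, 40, ∞]
  [9, -11, 6]
Key observation: the optimum is the walk 1->1->2, with weight 13 + (-7) = 6.
Optimal value attained by: walk 1->1->2.
Answer: (W^⊗2)[1][2] = 6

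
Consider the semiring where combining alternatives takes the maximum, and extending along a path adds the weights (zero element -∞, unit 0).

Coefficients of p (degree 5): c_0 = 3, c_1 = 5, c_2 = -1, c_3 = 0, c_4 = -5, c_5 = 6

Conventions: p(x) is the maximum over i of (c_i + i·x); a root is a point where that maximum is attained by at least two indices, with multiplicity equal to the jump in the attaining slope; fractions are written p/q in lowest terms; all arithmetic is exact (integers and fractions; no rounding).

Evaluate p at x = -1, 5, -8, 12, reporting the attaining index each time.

p(-1) = max(3+0·(-1)=3, 5+1·(-1)=4, -1+2·(-1)=-3, 0+3·(-1)=-3, -5+4·(-1)=-9, 6+5·(-1)=1) = 4 (attained by i=1)
p(5) = max(3+0·5=3, 5+1·5=10, -1+2·5=9, 0+3·5=15, -5+4·5=15, 6+5·5=31) = 31 (attained by i=5)
p(-8) = max(3+0·(-8)=3, 5+1·(-8)=-3, -1+2·(-8)=-17, 0+3·(-8)=-24, -5+4·(-8)=-37, 6+5·(-8)=-34) = 3 (attained by i=0)
p(12) = max(3+0·12=3, 5+1·12=17, -1+2·12=23, 0+3·12=36, -5+4·12=43, 6+5·12=66) = 66 (attained by i=5)
Answer: p(-1) = 4; p(5) = 31; p(-8) = 3; p(12) = 66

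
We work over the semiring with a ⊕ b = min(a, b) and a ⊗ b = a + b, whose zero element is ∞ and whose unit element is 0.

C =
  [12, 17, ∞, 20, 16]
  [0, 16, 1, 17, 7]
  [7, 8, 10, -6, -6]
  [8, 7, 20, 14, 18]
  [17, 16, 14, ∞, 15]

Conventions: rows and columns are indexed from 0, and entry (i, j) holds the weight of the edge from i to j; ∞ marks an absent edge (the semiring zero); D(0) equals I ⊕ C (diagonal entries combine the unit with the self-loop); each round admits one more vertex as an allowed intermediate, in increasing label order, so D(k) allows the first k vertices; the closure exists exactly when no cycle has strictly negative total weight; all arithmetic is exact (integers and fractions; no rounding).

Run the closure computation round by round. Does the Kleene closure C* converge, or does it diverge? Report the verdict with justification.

D(0):
  [0, 17, ∞, 20, 16]
  [0, 0, 1, 17, 7]
  [7, 8, 0, -6, -6]
  [8, 7, 20, 0, 18]
  [17, 16, 14, ∞, 0]
D(1):
  [0, 17, ∞, 20, 16]
  [0, 0, 1, 17, 7]
  [7, 8, 0, -6, -6]
  [8, 7, 20, 0, 18]
  [17, 16, 14, 37, 0]
D(2):
  [0, 17, 18, 20, 16]
  [0, 0, 1, 17, 7]
  [7, 8, 0, -6, -6]
  [7, 7, 8, 0, 14]
  [16, 16, 14, 33, 0]
D(3):
  [0, 17, 18, 12, 12]
  [0, 0, 1, -5, -5]
  [7, 8, 0, -6, -6]
  [7, 7, 8, 0, 2]
  [16, 16, 14, 8, 0]
D(4):
  [0, 17, 18, 12, 12]
  [0, 0, 1, -5, -5]
  [1, 1, 0, -6, -6]
  [7, 7, 8, 0, 2]
  [15, 15, 14, 8, 0]
D(5):
  [0, 17, 18, 12, 12]
  [0, 0, 1, -5, -5]
  [1, 1, 0, -6, -6]
  [7, 7, 8, 0, 2]
  [15, 15, 14, 8, 0]
Key observation: every diagonal entry stays at the unit through all rounds, so no improving cycle exists.
Answer: CONVERGES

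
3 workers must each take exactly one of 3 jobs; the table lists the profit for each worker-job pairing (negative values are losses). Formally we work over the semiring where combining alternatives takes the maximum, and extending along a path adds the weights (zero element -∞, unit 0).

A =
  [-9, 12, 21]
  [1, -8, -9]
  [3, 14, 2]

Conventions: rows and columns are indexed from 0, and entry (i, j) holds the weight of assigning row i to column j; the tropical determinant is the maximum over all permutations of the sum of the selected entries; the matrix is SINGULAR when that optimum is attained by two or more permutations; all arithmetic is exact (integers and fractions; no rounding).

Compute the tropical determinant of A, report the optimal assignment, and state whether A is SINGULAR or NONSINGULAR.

σ = (0, 1, 2): (-9) + (-8) + 2 = -15
σ = (0, 2, 1): (-9) + (-9) + 14 = -4
σ = (1, 0, 2): 12 + 1 + 2 = 15
σ = (1, 2, 0): 12 + (-9) + 3 = 6
σ = (2, 0, 1): 21 + 1 + 14 = 36
σ = (2, 1, 0): 21 + (-8) + 3 = 16
Optimal value attained by: σ = (2, 0, 1).
Answer: det⊕(A) = 36; verdict: NONSINGULAR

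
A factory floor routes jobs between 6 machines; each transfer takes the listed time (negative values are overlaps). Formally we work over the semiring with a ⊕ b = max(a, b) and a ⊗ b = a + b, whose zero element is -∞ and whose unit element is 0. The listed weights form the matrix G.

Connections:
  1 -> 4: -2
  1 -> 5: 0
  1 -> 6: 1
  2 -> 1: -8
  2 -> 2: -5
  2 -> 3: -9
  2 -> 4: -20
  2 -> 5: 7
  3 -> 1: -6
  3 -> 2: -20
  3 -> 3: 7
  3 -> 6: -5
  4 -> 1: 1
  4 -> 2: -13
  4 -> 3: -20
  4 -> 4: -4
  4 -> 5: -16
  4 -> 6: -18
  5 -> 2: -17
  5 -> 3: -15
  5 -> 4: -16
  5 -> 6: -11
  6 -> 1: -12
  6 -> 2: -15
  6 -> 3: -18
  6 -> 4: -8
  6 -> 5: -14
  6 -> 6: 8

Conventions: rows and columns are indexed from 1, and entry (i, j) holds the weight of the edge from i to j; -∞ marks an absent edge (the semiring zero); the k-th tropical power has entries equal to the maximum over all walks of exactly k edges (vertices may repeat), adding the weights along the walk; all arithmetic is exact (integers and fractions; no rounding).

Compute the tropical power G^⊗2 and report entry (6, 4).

G^⊗2:
  [-1, -14, -15, -6, -13, 9]
  [-13, -10, -2, -9, 2, -4]
  [1, -13, 14, -8, -6, 3]
  [-3, -17, -13, -1, 1, 2]
  [-15, -22, -8, -19, -10, -3]
  [-4, -7, -10, 0, -6, 16]
Key observation: the optimum is the walk 6->6->4, with weight 8 + (-8) = 0.
Optimal value attained by: walk 6->6->4.
Answer: (G^⊗2)[6][4] = 0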